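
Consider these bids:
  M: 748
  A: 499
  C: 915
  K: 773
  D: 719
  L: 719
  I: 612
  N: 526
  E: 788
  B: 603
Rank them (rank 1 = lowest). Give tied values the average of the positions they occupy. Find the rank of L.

5.5

Sorted (ascending): 499, 526, 603, 612, 719, 719, 748, 773, 788, 915
The 2 values of 719 occupy positions 5–6 → average rank (5+6)/2 = 5.5.
L has value 719 → rank 5.5.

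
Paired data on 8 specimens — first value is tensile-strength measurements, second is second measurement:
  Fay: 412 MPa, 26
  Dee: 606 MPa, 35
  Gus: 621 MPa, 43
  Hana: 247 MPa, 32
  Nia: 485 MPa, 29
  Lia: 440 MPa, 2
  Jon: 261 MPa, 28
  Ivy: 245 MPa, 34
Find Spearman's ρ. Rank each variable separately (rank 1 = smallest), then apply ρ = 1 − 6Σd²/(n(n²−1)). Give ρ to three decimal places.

Ranks of variable 1: 4, 7, 8, 2, 6, 5, 3, 1
Ranks of variable 2: 2, 7, 8, 5, 4, 1, 3, 6
d = r₁ − r₂: 2, 0, 0, -3, 2, 4, 0, -5
d²: 4, 0, 0, 9, 4, 16, 0, 25; Σd² = 58
ρ = 1 − 6·58/(8·63) = 1 − 348/504 = 0.310

0.310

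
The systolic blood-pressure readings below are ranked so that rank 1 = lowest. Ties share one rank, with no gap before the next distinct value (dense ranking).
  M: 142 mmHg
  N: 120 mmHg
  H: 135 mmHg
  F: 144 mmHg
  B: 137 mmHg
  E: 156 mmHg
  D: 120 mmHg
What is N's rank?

1

Sorted (ascending): 120, 120, 135, 137, 142, 144, 156
The 2 values of 120 share dense rank 1.
Remaining distinct values take the next consecutive integers.
N has value 120 mmHg → rank 1.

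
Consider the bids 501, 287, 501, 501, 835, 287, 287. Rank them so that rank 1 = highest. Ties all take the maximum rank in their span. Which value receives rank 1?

Sorted (descending): 835, 501, 501, 501, 287, 287, 287
The 3 values of 501 occupy positions 2–4 → each gets rank 4.
The 3 values of 287 occupy positions 5–7 → each gets rank 7.
Rank 1 → value 835.

835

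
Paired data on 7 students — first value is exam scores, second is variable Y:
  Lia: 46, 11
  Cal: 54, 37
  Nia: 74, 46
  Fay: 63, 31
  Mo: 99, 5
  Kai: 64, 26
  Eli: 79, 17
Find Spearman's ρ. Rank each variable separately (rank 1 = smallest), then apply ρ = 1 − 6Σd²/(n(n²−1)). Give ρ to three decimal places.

-0.250

Ranks of variable 1: 1, 2, 5, 3, 7, 4, 6
Ranks of variable 2: 2, 6, 7, 5, 1, 4, 3
d = r₁ − r₂: -1, -4, -2, -2, 6, 0, 3
d²: 1, 16, 4, 4, 36, 0, 9; Σd² = 70
ρ = 1 − 6·70/(7·48) = 1 − 420/336 = -0.250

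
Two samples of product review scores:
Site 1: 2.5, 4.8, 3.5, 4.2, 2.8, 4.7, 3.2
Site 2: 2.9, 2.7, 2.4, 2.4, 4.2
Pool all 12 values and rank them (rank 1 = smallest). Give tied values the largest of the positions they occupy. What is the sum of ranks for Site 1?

Sorted (ascending): 2.4, 2.4, 2.5, 2.7, 2.8, 2.9, 3.2, 3.5, 4.2, 4.2, 4.7, 4.8
The 2 values of 2.4 occupy positions 1–2 → each gets rank 2.
The 2 values of 4.2 occupy positions 9–10 → each gets rank 10.
Site 1 values → pooled ranks: 2.5→3, 4.8→12, 3.5→8, 4.2→10, 2.8→5, 4.7→11, 3.2→7
Rank sum = 3 + 12 + 8 + 10 + 5 + 11 + 7 = 56

56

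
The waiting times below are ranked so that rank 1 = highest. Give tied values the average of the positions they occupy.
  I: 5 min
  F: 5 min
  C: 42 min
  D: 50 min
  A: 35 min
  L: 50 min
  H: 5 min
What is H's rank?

Sorted (descending): 50, 50, 42, 35, 5, 5, 5
The 2 values of 50 occupy positions 1–2 → average rank (1+2)/2 = 1.5.
The 3 values of 5 occupy positions 5–7 → average rank 6.
H has value 5 min → rank 6.

6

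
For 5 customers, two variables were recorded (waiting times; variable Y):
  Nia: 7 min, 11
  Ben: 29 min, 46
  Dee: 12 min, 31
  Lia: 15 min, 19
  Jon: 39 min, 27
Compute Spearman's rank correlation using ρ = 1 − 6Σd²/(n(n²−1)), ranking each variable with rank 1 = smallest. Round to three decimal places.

0.500

Ranks of variable 1: 1, 4, 2, 3, 5
Ranks of variable 2: 1, 5, 4, 2, 3
d = r₁ − r₂: 0, -1, -2, 1, 2
d²: 0, 1, 4, 1, 4; Σd² = 10
ρ = 1 − 6·10/(5·24) = 1 − 60/120 = 0.500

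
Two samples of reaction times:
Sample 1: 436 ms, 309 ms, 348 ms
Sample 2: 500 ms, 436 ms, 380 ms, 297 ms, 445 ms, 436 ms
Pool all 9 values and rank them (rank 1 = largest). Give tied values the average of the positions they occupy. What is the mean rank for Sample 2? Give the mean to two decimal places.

Sorted (descending): 500, 445, 436, 436, 436, 380, 348, 309, 297
The 3 values of 436 occupy positions 3–5 → average rank 4.
Sample 2 values → pooled ranks: 500→1, 436→4, 380→6, 297→9, 445→2, 436→4
Mean rank = (1 + 4 + 6 + 9 + 2 + 4) / 6 = 4.33

4.33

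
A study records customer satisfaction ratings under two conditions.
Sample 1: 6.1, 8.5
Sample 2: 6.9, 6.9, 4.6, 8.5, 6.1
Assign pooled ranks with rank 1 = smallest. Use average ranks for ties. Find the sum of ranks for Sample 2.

19

Sorted (ascending): 4.6, 6.1, 6.1, 6.9, 6.9, 8.5, 8.5
The 2 values of 6.1 occupy positions 2–3 → average rank (2+3)/2 = 2.5.
The 2 values of 6.9 occupy positions 4–5 → average rank (4+5)/2 = 4.5.
The 2 values of 8.5 occupy positions 6–7 → average rank (6+7)/2 = 6.5.
Sample 2 values → pooled ranks: 6.9→4.5, 6.9→4.5, 4.6→1, 8.5→6.5, 6.1→2.5
Rank sum = 4.5 + 4.5 + 1 + 6.5 + 2.5 = 19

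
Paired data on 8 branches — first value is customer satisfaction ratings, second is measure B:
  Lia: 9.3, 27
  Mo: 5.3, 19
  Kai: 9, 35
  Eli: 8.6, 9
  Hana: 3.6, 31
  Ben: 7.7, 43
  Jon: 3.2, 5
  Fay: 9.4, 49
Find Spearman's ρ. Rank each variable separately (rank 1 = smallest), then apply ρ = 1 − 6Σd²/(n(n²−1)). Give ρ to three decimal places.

Ranks of variable 1: 7, 3, 6, 5, 2, 4, 1, 8
Ranks of variable 2: 4, 3, 6, 2, 5, 7, 1, 8
d = r₁ − r₂: 3, 0, 0, 3, -3, -3, 0, 0
d²: 9, 0, 0, 9, 9, 9, 0, 0; Σd² = 36
ρ = 1 − 6·36/(8·63) = 1 − 216/504 = 0.571

0.571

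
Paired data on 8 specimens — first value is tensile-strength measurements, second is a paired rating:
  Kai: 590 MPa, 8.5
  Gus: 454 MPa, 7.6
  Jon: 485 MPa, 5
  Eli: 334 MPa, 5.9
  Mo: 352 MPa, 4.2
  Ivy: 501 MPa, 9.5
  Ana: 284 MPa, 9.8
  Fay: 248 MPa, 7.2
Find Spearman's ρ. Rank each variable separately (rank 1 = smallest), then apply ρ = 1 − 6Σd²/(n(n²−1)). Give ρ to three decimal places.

Ranks of variable 1: 8, 5, 6, 3, 4, 7, 2, 1
Ranks of variable 2: 6, 5, 2, 3, 1, 7, 8, 4
d = r₁ − r₂: 2, 0, 4, 0, 3, 0, -6, -3
d²: 4, 0, 16, 0, 9, 0, 36, 9; Σd² = 74
ρ = 1 − 6·74/(8·63) = 1 − 444/504 = 0.119

0.119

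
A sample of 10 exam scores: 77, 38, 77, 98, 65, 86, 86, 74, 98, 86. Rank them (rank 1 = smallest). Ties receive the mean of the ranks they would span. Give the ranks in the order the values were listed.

4.5, 1, 4.5, 9.5, 2, 7, 7, 3, 9.5, 7

Sorted (ascending): 38, 65, 74, 77, 77, 86, 86, 86, 98, 98
The 2 values of 77 occupy positions 4–5 → average rank (4+5)/2 = 4.5.
The 3 values of 86 occupy positions 6–8 → average rank 7.
The 2 values of 98 occupy positions 9–10 → average rank (9+10)/2 = 9.5.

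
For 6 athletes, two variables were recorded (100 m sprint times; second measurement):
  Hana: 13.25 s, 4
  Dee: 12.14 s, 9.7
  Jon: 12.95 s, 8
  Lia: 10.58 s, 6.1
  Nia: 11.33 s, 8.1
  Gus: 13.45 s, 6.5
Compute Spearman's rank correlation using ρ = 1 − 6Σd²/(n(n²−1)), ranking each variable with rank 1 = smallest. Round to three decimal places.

Ranks of variable 1: 5, 3, 4, 1, 2, 6
Ranks of variable 2: 1, 6, 4, 2, 5, 3
d = r₁ − r₂: 4, -3, 0, -1, -3, 3
d²: 16, 9, 0, 1, 9, 9; Σd² = 44
ρ = 1 − 6·44/(6·35) = 1 − 264/210 = -0.257

-0.257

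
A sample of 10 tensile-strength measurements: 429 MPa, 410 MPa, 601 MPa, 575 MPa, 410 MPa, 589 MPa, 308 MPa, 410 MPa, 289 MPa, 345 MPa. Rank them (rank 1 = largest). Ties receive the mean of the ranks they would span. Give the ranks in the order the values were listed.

Sorted (descending): 601, 589, 575, 429, 410, 410, 410, 345, 308, 289
The 3 values of 410 occupy positions 5–7 → average rank 6.

4, 6, 1, 3, 6, 2, 9, 6, 10, 8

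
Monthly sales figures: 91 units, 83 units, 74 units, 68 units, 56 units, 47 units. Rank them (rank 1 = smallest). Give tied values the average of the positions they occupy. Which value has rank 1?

47

Sorted (ascending): 47, 56, 68, 74, 83, 91
No ties — each value takes its position as its rank.
Rank 1 → value 47.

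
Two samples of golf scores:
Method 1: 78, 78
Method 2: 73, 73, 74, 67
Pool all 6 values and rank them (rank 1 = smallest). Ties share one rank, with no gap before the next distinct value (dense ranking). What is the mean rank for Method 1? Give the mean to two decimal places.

Sorted (ascending): 67, 73, 73, 74, 78, 78
The 2 values of 73 share dense rank 2.
The 2 values of 78 share dense rank 4.
Remaining distinct values take the next consecutive integers.
Method 1 values → pooled ranks: 78→4, 78→4
Mean rank = (4 + 4) / 2 = 4.00

4.00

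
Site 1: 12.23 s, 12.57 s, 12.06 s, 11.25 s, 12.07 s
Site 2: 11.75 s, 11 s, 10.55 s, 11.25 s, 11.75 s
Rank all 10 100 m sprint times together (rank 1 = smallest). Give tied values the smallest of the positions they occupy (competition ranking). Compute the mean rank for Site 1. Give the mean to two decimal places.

7.40

Sorted (ascending): 10.55, 11, 11.25, 11.25, 11.75, 11.75, 12.06, 12.07, 12.23, 12.57
The 2 values of 11.25 occupy positions 3–4 → each gets rank 3.
The 2 values of 11.75 occupy positions 5–6 → each gets rank 5.
Site 1 values → pooled ranks: 12.23→9, 12.57→10, 12.06→7, 11.25→3, 12.07→8
Mean rank = (9 + 10 + 7 + 3 + 8) / 5 = 7.40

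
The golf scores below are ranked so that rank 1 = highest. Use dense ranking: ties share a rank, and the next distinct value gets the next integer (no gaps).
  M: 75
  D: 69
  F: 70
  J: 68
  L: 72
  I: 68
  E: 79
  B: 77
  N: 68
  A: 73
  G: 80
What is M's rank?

4

Sorted (descending): 80, 79, 77, 75, 73, 72, 70, 69, 68, 68, 68
The 3 values of 68 share dense rank 9.
Remaining distinct values take the next consecutive integers.
M has value 75 → rank 4.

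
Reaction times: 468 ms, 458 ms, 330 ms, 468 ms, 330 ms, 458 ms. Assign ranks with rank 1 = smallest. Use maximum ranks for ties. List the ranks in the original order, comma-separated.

Sorted (ascending): 330, 330, 458, 458, 468, 468
The 2 values of 330 occupy positions 1–2 → each gets rank 2.
The 2 values of 458 occupy positions 3–4 → each gets rank 4.
The 2 values of 468 occupy positions 5–6 → each gets rank 6.

6, 4, 2, 6, 2, 4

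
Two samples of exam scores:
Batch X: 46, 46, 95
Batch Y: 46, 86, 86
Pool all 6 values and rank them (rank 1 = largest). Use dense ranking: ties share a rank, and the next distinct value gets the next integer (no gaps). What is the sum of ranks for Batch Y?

7

Sorted (descending): 95, 86, 86, 46, 46, 46
The 2 values of 86 share dense rank 2.
The 3 values of 46 share dense rank 3.
Remaining distinct values take the next consecutive integers.
Batch Y values → pooled ranks: 46→3, 86→2, 86→2
Rank sum = 3 + 2 + 2 = 7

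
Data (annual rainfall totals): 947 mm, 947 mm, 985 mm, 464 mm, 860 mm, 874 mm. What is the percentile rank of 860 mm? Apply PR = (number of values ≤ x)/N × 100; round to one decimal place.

33.3

N = 6.
Strictly below 860: 1. Equal to 860: 1.
PR = 2/6 × 100 = 33.3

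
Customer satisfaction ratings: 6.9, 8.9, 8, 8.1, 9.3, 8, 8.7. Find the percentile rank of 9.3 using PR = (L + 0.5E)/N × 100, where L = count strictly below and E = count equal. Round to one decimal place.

92.9

N = 7.
Strictly below 9.3: 6. Equal to 9.3: 1.
PR = (6 + 0.5·1)/7 × 100 = 92.9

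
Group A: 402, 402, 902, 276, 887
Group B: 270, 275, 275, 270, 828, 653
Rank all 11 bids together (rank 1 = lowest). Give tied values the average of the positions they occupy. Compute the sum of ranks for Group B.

Sorted (ascending): 270, 270, 275, 275, 276, 402, 402, 653, 828, 887, 902
The 2 values of 270 occupy positions 1–2 → average rank (1+2)/2 = 1.5.
The 2 values of 275 occupy positions 3–4 → average rank (3+4)/2 = 3.5.
The 2 values of 402 occupy positions 6–7 → average rank (6+7)/2 = 6.5.
Group B values → pooled ranks: 270→1.5, 275→3.5, 275→3.5, 270→1.5, 828→9, 653→8
Rank sum = 1.5 + 3.5 + 3.5 + 1.5 + 9 + 8 = 27

27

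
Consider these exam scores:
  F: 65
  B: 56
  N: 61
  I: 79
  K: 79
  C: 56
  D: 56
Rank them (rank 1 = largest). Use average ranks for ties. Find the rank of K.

1.5

Sorted (descending): 79, 79, 65, 61, 56, 56, 56
The 2 values of 79 occupy positions 1–2 → average rank (1+2)/2 = 1.5.
The 3 values of 56 occupy positions 5–7 → average rank 6.
K has value 79 → rank 1.5.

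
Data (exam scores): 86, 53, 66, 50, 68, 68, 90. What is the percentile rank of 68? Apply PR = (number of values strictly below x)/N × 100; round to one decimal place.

42.9

N = 7.
Strictly below 68: 3. Equal to 68: 2.
PR = 3/7 × 100 = 42.9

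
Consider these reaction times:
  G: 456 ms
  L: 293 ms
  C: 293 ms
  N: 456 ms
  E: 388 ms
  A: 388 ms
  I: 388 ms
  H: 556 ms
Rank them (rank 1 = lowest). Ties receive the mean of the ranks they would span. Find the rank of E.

4

Sorted (ascending): 293, 293, 388, 388, 388, 456, 456, 556
The 2 values of 293 occupy positions 1–2 → average rank (1+2)/2 = 1.5.
The 3 values of 388 occupy positions 3–5 → average rank 4.
The 2 values of 456 occupy positions 6–7 → average rank (6+7)/2 = 6.5.
E has value 388 ms → rank 4.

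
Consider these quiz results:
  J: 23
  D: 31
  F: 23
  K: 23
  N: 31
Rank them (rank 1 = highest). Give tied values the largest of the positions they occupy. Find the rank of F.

Sorted (descending): 31, 31, 23, 23, 23
The 2 values of 31 occupy positions 1–2 → each gets rank 2.
The 3 values of 23 occupy positions 3–5 → each gets rank 5.
F has value 23 → rank 5.

5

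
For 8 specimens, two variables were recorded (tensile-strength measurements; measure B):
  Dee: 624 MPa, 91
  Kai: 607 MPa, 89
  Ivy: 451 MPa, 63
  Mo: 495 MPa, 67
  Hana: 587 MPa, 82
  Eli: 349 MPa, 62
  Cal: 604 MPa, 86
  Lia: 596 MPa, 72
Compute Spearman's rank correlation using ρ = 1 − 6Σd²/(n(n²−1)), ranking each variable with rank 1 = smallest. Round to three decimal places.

Ranks of variable 1: 8, 7, 2, 3, 4, 1, 6, 5
Ranks of variable 2: 8, 7, 2, 3, 5, 1, 6, 4
d = r₁ − r₂: 0, 0, 0, 0, -1, 0, 0, 1
d²: 0, 0, 0, 0, 1, 0, 0, 1; Σd² = 2
ρ = 1 − 6·2/(8·63) = 1 − 12/504 = 0.976

0.976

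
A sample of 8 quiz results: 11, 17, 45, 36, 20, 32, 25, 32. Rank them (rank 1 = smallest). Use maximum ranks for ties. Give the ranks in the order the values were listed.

1, 2, 8, 7, 3, 6, 4, 6

Sorted (ascending): 11, 17, 20, 25, 32, 32, 36, 45
The 2 values of 32 occupy positions 5–6 → each gets rank 6.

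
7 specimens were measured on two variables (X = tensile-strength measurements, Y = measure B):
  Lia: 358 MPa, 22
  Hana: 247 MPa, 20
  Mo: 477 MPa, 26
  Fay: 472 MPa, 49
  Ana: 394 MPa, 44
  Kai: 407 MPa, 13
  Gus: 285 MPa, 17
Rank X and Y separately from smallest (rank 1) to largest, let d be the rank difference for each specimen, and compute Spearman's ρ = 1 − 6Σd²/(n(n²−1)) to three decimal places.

0.464

Ranks of variable 1: 3, 1, 7, 6, 4, 5, 2
Ranks of variable 2: 4, 3, 5, 7, 6, 1, 2
d = r₁ − r₂: -1, -2, 2, -1, -2, 4, 0
d²: 1, 4, 4, 1, 4, 16, 0; Σd² = 30
ρ = 1 − 6·30/(7·48) = 1 − 180/336 = 0.464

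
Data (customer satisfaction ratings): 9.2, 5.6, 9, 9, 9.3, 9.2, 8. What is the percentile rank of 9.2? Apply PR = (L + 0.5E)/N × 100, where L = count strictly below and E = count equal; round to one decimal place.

71.4

N = 7.
Strictly below 9.2: 4. Equal to 9.2: 2.
PR = (4 + 0.5·2)/7 × 100 = 71.4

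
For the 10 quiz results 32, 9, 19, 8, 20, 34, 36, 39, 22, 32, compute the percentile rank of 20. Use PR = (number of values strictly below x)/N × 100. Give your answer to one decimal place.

N = 10.
Strictly below 20: 3. Equal to 20: 1.
PR = 3/10 × 100 = 30.0

30.0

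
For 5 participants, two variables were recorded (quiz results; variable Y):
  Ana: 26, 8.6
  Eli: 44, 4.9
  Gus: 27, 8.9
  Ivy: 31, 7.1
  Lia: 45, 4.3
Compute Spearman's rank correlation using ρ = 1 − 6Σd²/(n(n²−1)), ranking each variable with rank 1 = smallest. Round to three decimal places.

-0.900

Ranks of variable 1: 1, 4, 2, 3, 5
Ranks of variable 2: 4, 2, 5, 3, 1
d = r₁ − r₂: -3, 2, -3, 0, 4
d²: 9, 4, 9, 0, 16; Σd² = 38
ρ = 1 − 6·38/(5·24) = 1 − 228/120 = -0.900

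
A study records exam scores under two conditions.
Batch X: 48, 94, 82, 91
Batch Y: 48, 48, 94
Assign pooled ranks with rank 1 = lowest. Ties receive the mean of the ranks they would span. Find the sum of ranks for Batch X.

Sorted (ascending): 48, 48, 48, 82, 91, 94, 94
The 3 values of 48 occupy positions 1–3 → average rank 2.
The 2 values of 94 occupy positions 6–7 → average rank (6+7)/2 = 6.5.
Batch X values → pooled ranks: 48→2, 94→6.5, 82→4, 91→5
Rank sum = 2 + 6.5 + 4 + 5 = 17.5

17.5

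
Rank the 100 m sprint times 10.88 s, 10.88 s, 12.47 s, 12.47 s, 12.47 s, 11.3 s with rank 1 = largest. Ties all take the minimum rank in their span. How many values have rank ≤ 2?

3

Sorted (descending): 12.47, 12.47, 12.47, 11.3, 10.88, 10.88
The 3 values of 12.47 occupy positions 1–3 → each gets rank 1.
The 2 values of 10.88 occupy positions 5–6 → each gets rank 5.
Ranks ≤ 2: {1, 1, 1} → 3 values.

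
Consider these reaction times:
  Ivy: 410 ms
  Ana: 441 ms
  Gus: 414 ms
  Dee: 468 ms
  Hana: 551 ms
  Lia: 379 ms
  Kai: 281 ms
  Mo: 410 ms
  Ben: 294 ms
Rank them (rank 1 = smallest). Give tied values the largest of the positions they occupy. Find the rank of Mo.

Sorted (ascending): 281, 294, 379, 410, 410, 414, 441, 468, 551
The 2 values of 410 occupy positions 4–5 → each gets rank 5.
Mo has value 410 ms → rank 5.

5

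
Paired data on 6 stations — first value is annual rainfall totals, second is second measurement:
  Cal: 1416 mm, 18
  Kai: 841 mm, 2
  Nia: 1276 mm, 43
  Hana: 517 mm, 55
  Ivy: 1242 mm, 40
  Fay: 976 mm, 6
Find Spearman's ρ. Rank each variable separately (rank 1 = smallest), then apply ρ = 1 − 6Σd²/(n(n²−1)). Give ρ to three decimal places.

Ranks of variable 1: 6, 2, 5, 1, 4, 3
Ranks of variable 2: 3, 1, 5, 6, 4, 2
d = r₁ − r₂: 3, 1, 0, -5, 0, 1
d²: 9, 1, 0, 25, 0, 1; Σd² = 36
ρ = 1 − 6·36/(6·35) = 1 − 216/210 = -0.029

-0.029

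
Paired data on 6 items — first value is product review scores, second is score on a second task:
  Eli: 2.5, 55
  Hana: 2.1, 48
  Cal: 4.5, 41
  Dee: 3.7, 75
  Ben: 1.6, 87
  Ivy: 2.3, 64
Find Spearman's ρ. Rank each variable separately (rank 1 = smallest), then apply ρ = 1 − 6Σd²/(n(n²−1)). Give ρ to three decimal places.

Ranks of variable 1: 4, 2, 6, 5, 1, 3
Ranks of variable 2: 3, 2, 1, 5, 6, 4
d = r₁ − r₂: 1, 0, 5, 0, -5, -1
d²: 1, 0, 25, 0, 25, 1; Σd² = 52
ρ = 1 − 6·52/(6·35) = 1 − 312/210 = -0.486

-0.486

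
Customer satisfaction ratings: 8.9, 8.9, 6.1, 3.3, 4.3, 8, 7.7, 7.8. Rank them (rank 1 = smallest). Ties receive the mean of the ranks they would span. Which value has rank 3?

Sorted (ascending): 3.3, 4.3, 6.1, 7.7, 7.8, 8, 8.9, 8.9
The 2 values of 8.9 occupy positions 7–8 → average rank (7+8)/2 = 7.5.
Rank 3 → value 6.1.

6.1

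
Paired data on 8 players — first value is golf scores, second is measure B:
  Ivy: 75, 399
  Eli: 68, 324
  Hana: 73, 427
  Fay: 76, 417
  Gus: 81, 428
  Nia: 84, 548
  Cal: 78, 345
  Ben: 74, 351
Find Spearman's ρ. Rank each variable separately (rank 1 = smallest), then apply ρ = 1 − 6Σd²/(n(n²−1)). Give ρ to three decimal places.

Ranks of variable 1: 4, 1, 2, 5, 7, 8, 6, 3
Ranks of variable 2: 4, 1, 6, 5, 7, 8, 2, 3
d = r₁ − r₂: 0, 0, -4, 0, 0, 0, 4, 0
d²: 0, 0, 16, 0, 0, 0, 16, 0; Σd² = 32
ρ = 1 − 6·32/(8·63) = 1 − 192/504 = 0.619

0.619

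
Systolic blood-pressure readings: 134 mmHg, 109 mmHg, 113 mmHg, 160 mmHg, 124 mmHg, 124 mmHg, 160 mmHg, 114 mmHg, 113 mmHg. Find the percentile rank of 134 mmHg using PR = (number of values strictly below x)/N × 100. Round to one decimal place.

66.7

N = 9.
Strictly below 134: 6. Equal to 134: 1.
PR = 6/9 × 100 = 66.7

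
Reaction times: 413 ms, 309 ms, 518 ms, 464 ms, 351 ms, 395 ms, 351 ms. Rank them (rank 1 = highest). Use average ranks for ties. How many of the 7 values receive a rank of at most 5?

Sorted (descending): 518, 464, 413, 395, 351, 351, 309
The 2 values of 351 occupy positions 5–6 → average rank (5+6)/2 = 5.5.
Ranks ≤ 5: {1, 2, 3, 4} → 4 values.

4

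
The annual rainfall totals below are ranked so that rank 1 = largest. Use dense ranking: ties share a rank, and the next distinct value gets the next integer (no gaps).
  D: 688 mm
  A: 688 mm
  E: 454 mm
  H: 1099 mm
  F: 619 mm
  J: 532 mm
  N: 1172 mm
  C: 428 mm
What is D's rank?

3

Sorted (descending): 1172, 1099, 688, 688, 619, 532, 454, 428
The 2 values of 688 share dense rank 3.
Remaining distinct values take the next consecutive integers.
D has value 688 mm → rank 3.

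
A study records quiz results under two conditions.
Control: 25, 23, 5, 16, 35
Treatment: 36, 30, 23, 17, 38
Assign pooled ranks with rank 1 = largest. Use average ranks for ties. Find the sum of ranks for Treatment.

21.5

Sorted (descending): 38, 36, 35, 30, 25, 23, 23, 17, 16, 5
The 2 values of 23 occupy positions 6–7 → average rank (6+7)/2 = 6.5.
Treatment values → pooled ranks: 36→2, 30→4, 23→6.5, 17→8, 38→1
Rank sum = 2 + 4 + 6.5 + 8 + 1 = 21.5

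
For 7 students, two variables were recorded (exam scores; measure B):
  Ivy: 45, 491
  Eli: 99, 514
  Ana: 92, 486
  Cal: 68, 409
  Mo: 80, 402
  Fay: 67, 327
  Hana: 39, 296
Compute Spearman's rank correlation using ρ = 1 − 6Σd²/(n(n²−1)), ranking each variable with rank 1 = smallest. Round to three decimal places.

0.607

Ranks of variable 1: 2, 7, 6, 4, 5, 3, 1
Ranks of variable 2: 6, 7, 5, 4, 3, 2, 1
d = r₁ − r₂: -4, 0, 1, 0, 2, 1, 0
d²: 16, 0, 1, 0, 4, 1, 0; Σd² = 22
ρ = 1 − 6·22/(7·48) = 1 − 132/336 = 0.607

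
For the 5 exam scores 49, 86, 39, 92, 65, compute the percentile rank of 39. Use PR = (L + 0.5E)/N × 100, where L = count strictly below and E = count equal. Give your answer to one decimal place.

10.0

N = 5.
Strictly below 39: 0. Equal to 39: 1.
PR = (0 + 0.5·1)/5 × 100 = 10.0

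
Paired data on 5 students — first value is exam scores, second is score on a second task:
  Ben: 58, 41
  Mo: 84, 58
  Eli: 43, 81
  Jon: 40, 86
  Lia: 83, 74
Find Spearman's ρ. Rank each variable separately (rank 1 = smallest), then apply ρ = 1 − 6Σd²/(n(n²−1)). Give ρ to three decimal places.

Ranks of variable 1: 3, 5, 2, 1, 4
Ranks of variable 2: 1, 2, 4, 5, 3
d = r₁ − r₂: 2, 3, -2, -4, 1
d²: 4, 9, 4, 16, 1; Σd² = 34
ρ = 1 − 6·34/(5·24) = 1 − 204/120 = -0.700

-0.700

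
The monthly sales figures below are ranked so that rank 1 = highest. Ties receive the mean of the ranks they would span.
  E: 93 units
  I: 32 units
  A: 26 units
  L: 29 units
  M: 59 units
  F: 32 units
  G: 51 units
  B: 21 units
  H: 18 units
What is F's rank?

Sorted (descending): 93, 59, 51, 32, 32, 29, 26, 21, 18
The 2 values of 32 occupy positions 4–5 → average rank (4+5)/2 = 4.5.
F has value 32 units → rank 4.5.

4.5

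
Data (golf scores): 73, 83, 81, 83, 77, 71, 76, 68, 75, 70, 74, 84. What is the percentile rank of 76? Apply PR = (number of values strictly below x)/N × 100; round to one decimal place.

N = 12.
Strictly below 76: 6. Equal to 76: 1.
PR = 6/12 × 100 = 50.0

50.0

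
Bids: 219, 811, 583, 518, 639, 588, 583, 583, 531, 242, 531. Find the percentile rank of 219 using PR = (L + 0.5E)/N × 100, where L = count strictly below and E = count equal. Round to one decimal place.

N = 11.
Strictly below 219: 0. Equal to 219: 1.
PR = (0 + 0.5·1)/11 × 100 = 4.5

4.5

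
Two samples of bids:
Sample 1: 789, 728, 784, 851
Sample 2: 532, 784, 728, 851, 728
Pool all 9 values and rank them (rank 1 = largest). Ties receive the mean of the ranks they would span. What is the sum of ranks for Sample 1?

16

Sorted (descending): 851, 851, 789, 784, 784, 728, 728, 728, 532
The 2 values of 851 occupy positions 1–2 → average rank (1+2)/2 = 1.5.
The 2 values of 784 occupy positions 4–5 → average rank (4+5)/2 = 4.5.
The 3 values of 728 occupy positions 6–8 → average rank 7.
Sample 1 values → pooled ranks: 789→3, 728→7, 784→4.5, 851→1.5
Rank sum = 3 + 7 + 4.5 + 1.5 = 16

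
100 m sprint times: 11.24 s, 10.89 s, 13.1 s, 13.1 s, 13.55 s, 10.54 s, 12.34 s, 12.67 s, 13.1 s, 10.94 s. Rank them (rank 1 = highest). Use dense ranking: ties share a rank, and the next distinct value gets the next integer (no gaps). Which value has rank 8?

10.54

Sorted (descending): 13.55, 13.1, 13.1, 13.1, 12.67, 12.34, 11.24, 10.94, 10.89, 10.54
The 3 values of 13.1 share dense rank 2.
Remaining distinct values take the next consecutive integers.
Rank 8 → value 10.54.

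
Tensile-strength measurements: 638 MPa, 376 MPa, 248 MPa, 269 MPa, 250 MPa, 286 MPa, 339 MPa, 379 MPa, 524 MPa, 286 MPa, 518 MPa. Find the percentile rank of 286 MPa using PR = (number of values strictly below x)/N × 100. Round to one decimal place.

N = 11.
Strictly below 286: 3. Equal to 286: 2.
PR = 3/11 × 100 = 27.3

27.3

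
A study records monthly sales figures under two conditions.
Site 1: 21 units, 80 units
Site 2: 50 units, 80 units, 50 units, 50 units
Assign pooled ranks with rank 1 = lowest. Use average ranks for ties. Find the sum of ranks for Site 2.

14.5

Sorted (ascending): 21, 50, 50, 50, 80, 80
The 3 values of 50 occupy positions 2–4 → average rank 3.
The 2 values of 80 occupy positions 5–6 → average rank (5+6)/2 = 5.5.
Site 2 values → pooled ranks: 50→3, 80→5.5, 50→3, 50→3
Rank sum = 3 + 5.5 + 3 + 3 = 14.5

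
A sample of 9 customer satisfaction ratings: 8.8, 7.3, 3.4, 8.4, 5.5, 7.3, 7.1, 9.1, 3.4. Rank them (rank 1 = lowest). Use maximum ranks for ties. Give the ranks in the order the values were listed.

Sorted (ascending): 3.4, 3.4, 5.5, 7.1, 7.3, 7.3, 8.4, 8.8, 9.1
The 2 values of 3.4 occupy positions 1–2 → each gets rank 2.
The 2 values of 7.3 occupy positions 5–6 → each gets rank 6.

8, 6, 2, 7, 3, 6, 4, 9, 2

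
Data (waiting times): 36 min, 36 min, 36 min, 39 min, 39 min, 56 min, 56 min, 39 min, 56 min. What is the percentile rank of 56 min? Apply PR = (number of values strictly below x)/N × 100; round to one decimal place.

66.7

N = 9.
Strictly below 56: 6. Equal to 56: 3.
PR = 6/9 × 100 = 66.7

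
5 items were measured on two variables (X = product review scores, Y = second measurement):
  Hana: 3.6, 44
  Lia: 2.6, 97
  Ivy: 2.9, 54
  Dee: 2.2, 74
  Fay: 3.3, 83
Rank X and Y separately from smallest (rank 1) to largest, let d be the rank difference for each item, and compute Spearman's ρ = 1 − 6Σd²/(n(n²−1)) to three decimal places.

-0.500

Ranks of variable 1: 5, 2, 3, 1, 4
Ranks of variable 2: 1, 5, 2, 3, 4
d = r₁ − r₂: 4, -3, 1, -2, 0
d²: 16, 9, 1, 4, 0; Σd² = 30
ρ = 1 − 6·30/(5·24) = 1 − 180/120 = -0.500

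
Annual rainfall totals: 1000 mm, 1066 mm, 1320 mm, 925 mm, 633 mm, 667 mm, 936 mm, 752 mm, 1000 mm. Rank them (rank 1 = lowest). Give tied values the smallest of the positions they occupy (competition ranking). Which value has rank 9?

1320

Sorted (ascending): 633, 667, 752, 925, 936, 1000, 1000, 1066, 1320
The 2 values of 1000 occupy positions 6–7 → each gets rank 6.
Rank 9 → value 1320.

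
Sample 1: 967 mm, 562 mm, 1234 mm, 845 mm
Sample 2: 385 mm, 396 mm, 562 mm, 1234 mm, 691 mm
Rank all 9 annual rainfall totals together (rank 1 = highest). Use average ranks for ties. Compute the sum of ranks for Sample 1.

Sorted (descending): 1234, 1234, 967, 845, 691, 562, 562, 396, 385
The 2 values of 1234 occupy positions 1–2 → average rank (1+2)/2 = 1.5.
The 2 values of 562 occupy positions 6–7 → average rank (6+7)/2 = 6.5.
Sample 1 values → pooled ranks: 967→3, 562→6.5, 1234→1.5, 845→4
Rank sum = 3 + 6.5 + 1.5 + 4 = 15

15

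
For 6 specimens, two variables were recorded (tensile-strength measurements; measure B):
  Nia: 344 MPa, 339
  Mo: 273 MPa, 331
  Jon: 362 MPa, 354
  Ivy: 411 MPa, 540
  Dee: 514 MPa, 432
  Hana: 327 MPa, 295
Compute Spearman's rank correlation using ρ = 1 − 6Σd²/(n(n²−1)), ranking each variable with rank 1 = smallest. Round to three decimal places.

Ranks of variable 1: 3, 1, 4, 5, 6, 2
Ranks of variable 2: 3, 2, 4, 6, 5, 1
d = r₁ − r₂: 0, -1, 0, -1, 1, 1
d²: 0, 1, 0, 1, 1, 1; Σd² = 4
ρ = 1 − 6·4/(6·35) = 1 − 24/210 = 0.886

0.886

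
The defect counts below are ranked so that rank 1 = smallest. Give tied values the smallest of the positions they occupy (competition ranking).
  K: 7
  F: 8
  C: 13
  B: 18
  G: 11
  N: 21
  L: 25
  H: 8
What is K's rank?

1

Sorted (ascending): 7, 8, 8, 11, 13, 18, 21, 25
The 2 values of 8 occupy positions 2–3 → each gets rank 2.
K has value 7 → rank 1.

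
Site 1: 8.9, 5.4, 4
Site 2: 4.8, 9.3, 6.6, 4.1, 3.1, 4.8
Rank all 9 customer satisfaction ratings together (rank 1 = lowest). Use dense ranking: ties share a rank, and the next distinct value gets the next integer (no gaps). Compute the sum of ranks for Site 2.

Sorted (ascending): 3.1, 4, 4.1, 4.8, 4.8, 5.4, 6.6, 8.9, 9.3
The 2 values of 4.8 share dense rank 4.
Remaining distinct values take the next consecutive integers.
Site 2 values → pooled ranks: 4.8→4, 9.3→8, 6.6→6, 4.1→3, 3.1→1, 4.8→4
Rank sum = 4 + 8 + 6 + 3 + 1 + 4 = 26

26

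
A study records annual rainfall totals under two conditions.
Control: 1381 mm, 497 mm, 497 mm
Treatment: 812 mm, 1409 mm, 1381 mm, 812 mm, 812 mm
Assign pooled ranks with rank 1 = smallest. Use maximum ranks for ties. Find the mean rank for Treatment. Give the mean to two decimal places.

Sorted (ascending): 497, 497, 812, 812, 812, 1381, 1381, 1409
The 2 values of 497 occupy positions 1–2 → each gets rank 2.
The 3 values of 812 occupy positions 3–5 → each gets rank 5.
The 2 values of 1381 occupy positions 6–7 → each gets rank 7.
Treatment values → pooled ranks: 812→5, 1409→8, 1381→7, 812→5, 812→5
Mean rank = (5 + 8 + 7 + 5 + 5) / 5 = 6.00

6.00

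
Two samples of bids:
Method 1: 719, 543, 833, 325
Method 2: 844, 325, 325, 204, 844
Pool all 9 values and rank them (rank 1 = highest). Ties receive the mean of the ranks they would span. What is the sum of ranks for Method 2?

Sorted (descending): 844, 844, 833, 719, 543, 325, 325, 325, 204
The 2 values of 844 occupy positions 1–2 → average rank (1+2)/2 = 1.5.
The 3 values of 325 occupy positions 6–8 → average rank 7.
Method 2 values → pooled ranks: 844→1.5, 325→7, 325→7, 204→9, 844→1.5
Rank sum = 1.5 + 7 + 7 + 9 + 1.5 = 26

26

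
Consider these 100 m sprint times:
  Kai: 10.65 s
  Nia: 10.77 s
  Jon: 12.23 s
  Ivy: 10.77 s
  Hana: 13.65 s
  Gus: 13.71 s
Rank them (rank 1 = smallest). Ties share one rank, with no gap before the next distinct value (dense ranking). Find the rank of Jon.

Sorted (ascending): 10.65, 10.77, 10.77, 12.23, 13.65, 13.71
The 2 values of 10.77 share dense rank 2.
Remaining distinct values take the next consecutive integers.
Jon has value 12.23 s → rank 3.

3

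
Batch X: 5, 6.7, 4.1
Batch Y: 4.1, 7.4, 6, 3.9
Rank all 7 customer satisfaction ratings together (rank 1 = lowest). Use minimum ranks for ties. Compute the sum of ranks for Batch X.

12

Sorted (ascending): 3.9, 4.1, 4.1, 5, 6, 6.7, 7.4
The 2 values of 4.1 occupy positions 2–3 → each gets rank 2.
Batch X values → pooled ranks: 5→4, 6.7→6, 4.1→2
Rank sum = 4 + 6 + 2 = 12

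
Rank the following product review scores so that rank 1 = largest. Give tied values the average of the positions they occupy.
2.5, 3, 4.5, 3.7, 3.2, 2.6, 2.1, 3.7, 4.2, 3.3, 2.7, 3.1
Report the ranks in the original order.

11, 8, 1, 3.5, 6, 10, 12, 3.5, 2, 5, 9, 7

Sorted (descending): 4.5, 4.2, 3.7, 3.7, 3.3, 3.2, 3.1, 3, 2.7, 2.6, 2.5, 2.1
The 2 values of 3.7 occupy positions 3–4 → average rank (3+4)/2 = 3.5.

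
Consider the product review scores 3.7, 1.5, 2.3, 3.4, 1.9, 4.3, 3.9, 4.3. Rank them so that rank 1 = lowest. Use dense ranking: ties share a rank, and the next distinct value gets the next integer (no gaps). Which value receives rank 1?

1.5

Sorted (ascending): 1.5, 1.9, 2.3, 3.4, 3.7, 3.9, 4.3, 4.3
The 2 values of 4.3 share dense rank 7.
Remaining distinct values take the next consecutive integers.
Rank 1 → value 1.5.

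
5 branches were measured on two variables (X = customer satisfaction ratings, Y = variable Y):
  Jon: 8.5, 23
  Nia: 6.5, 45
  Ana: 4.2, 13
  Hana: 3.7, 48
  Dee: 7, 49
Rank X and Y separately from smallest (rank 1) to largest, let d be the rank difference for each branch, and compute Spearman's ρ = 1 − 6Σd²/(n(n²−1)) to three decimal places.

0.000

Ranks of variable 1: 5, 3, 2, 1, 4
Ranks of variable 2: 2, 3, 1, 4, 5
d = r₁ − r₂: 3, 0, 1, -3, -1
d²: 9, 0, 1, 9, 1; Σd² = 20
ρ = 1 − 6·20/(5·24) = 1 − 120/120 = 0.000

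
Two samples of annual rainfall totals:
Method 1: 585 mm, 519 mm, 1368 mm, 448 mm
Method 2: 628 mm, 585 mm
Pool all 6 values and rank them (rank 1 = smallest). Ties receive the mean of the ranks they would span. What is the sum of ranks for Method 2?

Sorted (ascending): 448, 519, 585, 585, 628, 1368
The 2 values of 585 occupy positions 3–4 → average rank (3+4)/2 = 3.5.
Method 2 values → pooled ranks: 628→5, 585→3.5
Rank sum = 5 + 3.5 = 8.5

8.5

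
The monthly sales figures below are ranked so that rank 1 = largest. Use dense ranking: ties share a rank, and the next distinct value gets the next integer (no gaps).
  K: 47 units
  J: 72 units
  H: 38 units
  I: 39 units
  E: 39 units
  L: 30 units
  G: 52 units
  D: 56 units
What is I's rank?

5

Sorted (descending): 72, 56, 52, 47, 39, 39, 38, 30
The 2 values of 39 share dense rank 5.
Remaining distinct values take the next consecutive integers.
I has value 39 units → rank 5.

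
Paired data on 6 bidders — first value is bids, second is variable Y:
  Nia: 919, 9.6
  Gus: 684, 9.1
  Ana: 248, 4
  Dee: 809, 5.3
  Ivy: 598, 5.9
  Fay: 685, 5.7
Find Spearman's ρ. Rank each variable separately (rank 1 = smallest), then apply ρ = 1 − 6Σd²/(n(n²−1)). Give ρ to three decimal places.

Ranks of variable 1: 6, 3, 1, 5, 2, 4
Ranks of variable 2: 6, 5, 1, 2, 4, 3
d = r₁ − r₂: 0, -2, 0, 3, -2, 1
d²: 0, 4, 0, 9, 4, 1; Σd² = 18
ρ = 1 − 6·18/(6·35) = 1 − 108/210 = 0.486

0.486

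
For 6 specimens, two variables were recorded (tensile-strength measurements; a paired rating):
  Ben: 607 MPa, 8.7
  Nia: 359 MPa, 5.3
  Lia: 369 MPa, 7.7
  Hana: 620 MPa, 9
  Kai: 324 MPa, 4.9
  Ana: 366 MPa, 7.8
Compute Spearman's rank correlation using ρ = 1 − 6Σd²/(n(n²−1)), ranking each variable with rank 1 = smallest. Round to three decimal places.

0.943

Ranks of variable 1: 5, 2, 4, 6, 1, 3
Ranks of variable 2: 5, 2, 3, 6, 1, 4
d = r₁ − r₂: 0, 0, 1, 0, 0, -1
d²: 0, 0, 1, 0, 0, 1; Σd² = 2
ρ = 1 − 6·2/(6·35) = 1 − 12/210 = 0.943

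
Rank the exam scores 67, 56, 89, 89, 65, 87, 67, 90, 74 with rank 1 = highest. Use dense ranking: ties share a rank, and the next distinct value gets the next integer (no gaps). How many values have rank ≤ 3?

4

Sorted (descending): 90, 89, 89, 87, 74, 67, 67, 65, 56
The 2 values of 89 share dense rank 2.
The 2 values of 67 share dense rank 5.
Remaining distinct values take the next consecutive integers.
Ranks ≤ 3: {1, 2, 2, 3} → 4 values.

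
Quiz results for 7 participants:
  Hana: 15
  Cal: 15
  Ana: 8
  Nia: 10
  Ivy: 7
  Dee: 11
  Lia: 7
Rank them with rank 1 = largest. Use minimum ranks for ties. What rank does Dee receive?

3

Sorted (descending): 15, 15, 11, 10, 8, 7, 7
The 2 values of 15 occupy positions 1–2 → each gets rank 1.
The 2 values of 7 occupy positions 6–7 → each gets rank 6.
Dee has value 11 → rank 3.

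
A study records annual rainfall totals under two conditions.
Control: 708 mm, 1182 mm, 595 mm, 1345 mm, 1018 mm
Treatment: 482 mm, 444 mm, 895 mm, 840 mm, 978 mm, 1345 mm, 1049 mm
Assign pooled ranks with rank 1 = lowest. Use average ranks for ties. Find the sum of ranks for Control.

Sorted (ascending): 444, 482, 595, 708, 840, 895, 978, 1018, 1049, 1182, 1345, 1345
The 2 values of 1345 occupy positions 11–12 → average rank (11+12)/2 = 11.5.
Control values → pooled ranks: 708→4, 1182→10, 595→3, 1345→11.5, 1018→8
Rank sum = 4 + 10 + 3 + 11.5 + 8 = 36.5

36.5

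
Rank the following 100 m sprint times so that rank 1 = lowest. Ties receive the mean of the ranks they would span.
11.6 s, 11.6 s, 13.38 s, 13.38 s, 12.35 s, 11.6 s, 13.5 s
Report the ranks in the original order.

2, 2, 5.5, 5.5, 4, 2, 7

Sorted (ascending): 11.6, 11.6, 11.6, 12.35, 13.38, 13.38, 13.5
The 3 values of 11.6 occupy positions 1–3 → average rank 2.
The 2 values of 13.38 occupy positions 5–6 → average rank (5+6)/2 = 5.5.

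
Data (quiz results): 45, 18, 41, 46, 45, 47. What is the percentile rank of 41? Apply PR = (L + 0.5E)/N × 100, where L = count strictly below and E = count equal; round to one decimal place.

25.0

N = 6.
Strictly below 41: 1. Equal to 41: 1.
PR = (1 + 0.5·1)/6 × 100 = 25.0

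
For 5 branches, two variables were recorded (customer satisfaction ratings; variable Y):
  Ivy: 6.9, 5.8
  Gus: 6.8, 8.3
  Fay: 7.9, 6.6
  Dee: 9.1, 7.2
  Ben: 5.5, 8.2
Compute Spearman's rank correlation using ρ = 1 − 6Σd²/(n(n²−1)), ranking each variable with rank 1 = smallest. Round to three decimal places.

Ranks of variable 1: 3, 2, 4, 5, 1
Ranks of variable 2: 1, 5, 2, 3, 4
d = r₁ − r₂: 2, -3, 2, 2, -3
d²: 4, 9, 4, 4, 9; Σd² = 30
ρ = 1 − 6·30/(5·24) = 1 − 180/120 = -0.500

-0.500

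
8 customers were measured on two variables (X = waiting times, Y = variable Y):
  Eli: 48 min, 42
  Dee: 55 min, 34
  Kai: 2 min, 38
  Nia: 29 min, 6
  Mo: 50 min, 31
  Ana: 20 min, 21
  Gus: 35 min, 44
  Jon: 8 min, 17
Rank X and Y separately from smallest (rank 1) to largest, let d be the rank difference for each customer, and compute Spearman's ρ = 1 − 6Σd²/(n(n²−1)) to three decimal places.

Ranks of variable 1: 6, 8, 1, 4, 7, 3, 5, 2
Ranks of variable 2: 7, 5, 6, 1, 4, 3, 8, 2
d = r₁ − r₂: -1, 3, -5, 3, 3, 0, -3, 0
d²: 1, 9, 25, 9, 9, 0, 9, 0; Σd² = 62
ρ = 1 − 6·62/(8·63) = 1 − 372/504 = 0.262

0.262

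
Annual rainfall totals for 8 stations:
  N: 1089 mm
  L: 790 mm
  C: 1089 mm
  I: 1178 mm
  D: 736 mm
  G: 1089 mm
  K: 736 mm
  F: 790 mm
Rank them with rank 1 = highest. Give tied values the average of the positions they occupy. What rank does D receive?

Sorted (descending): 1178, 1089, 1089, 1089, 790, 790, 736, 736
The 3 values of 1089 occupy positions 2–4 → average rank 3.
The 2 values of 790 occupy positions 5–6 → average rank (5+6)/2 = 5.5.
The 2 values of 736 occupy positions 7–8 → average rank (7+8)/2 = 7.5.
D has value 736 mm → rank 7.5.

7.5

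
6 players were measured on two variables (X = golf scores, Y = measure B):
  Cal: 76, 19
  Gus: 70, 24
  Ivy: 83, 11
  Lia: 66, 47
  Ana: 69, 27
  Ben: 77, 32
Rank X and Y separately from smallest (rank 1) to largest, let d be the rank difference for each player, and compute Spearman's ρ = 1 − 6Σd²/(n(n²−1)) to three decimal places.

Ranks of variable 1: 4, 3, 6, 1, 2, 5
Ranks of variable 2: 2, 3, 1, 6, 4, 5
d = r₁ − r₂: 2, 0, 5, -5, -2, 0
d²: 4, 0, 25, 25, 4, 0; Σd² = 58
ρ = 1 − 6·58/(6·35) = 1 − 348/210 = -0.657

-0.657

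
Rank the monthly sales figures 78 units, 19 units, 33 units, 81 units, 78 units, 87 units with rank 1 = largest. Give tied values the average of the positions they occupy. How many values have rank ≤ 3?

2

Sorted (descending): 87, 81, 78, 78, 33, 19
The 2 values of 78 occupy positions 3–4 → average rank (3+4)/2 = 3.5.
Ranks ≤ 3: {1, 2} → 2 values.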